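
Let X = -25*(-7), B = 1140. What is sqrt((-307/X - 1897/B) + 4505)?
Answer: sqrt(71665630491)/3990 ≈ 67.094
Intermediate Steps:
X = 175
sqrt((-307/X - 1897/B) + 4505) = sqrt((-307/175 - 1897/1140) + 4505) = sqrt(-136391/39900 + 4505) = sqrt(179613109/39900) = sqrt(71665630491)/3990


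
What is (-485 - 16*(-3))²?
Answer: 190969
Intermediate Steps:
(-485 - 16*(-3))² = (-485 + 48)² = (-437)² = 190969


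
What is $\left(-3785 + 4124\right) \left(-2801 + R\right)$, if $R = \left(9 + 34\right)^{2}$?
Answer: $-322728$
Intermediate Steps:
$R = 1849$ ($R = 43^{2} = 1849$)
$\left(-3785 + 4124\right) \left(-2801 + R\right) = \left(-3785 + 4124\right) \left(-2801 + 1849\right) = 339 \left(-952\right) = -322728$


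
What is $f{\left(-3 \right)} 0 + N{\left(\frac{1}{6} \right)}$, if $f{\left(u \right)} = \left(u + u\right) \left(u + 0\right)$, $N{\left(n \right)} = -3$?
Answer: $-3$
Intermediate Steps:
$f{\left(u \right)} = 2 u^{2}$ ($f{\left(u \right)} = 2 u u = 2 u^{2}$)
$f{\left(-3 \right)} 0 + N{\left(\frac{1}{6} \right)} = 2 \left(-3\right)^{2} \cdot 0 - 3 = 2 \cdot 9 \cdot 0 - 3 = 18 \cdot 0 - 3 = 0 - 3 = -3$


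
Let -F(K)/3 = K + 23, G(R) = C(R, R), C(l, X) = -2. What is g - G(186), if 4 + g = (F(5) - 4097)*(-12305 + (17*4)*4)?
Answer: 50309971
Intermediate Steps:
G(R) = -2
F(K) = -69 - 3*K (F(K) = -3*(K + 23) = -3*(23 + K) = -69 - 3*K)
g = 50309969 (g = -4 + ((-69 - 3*5) - 4097)*(-12305 + (17*4)*4) = -4 + ((-69 - 15) - 4097)*(-12305 + 68*4) = -4 + (-84 - 4097)*(-12305 + 272) = -4 - 4181*(-12033) = -4 + 50309973 = 50309969)
g - G(186) = 50309969 - 1*(-2) = 50309969 + 2 = 50309971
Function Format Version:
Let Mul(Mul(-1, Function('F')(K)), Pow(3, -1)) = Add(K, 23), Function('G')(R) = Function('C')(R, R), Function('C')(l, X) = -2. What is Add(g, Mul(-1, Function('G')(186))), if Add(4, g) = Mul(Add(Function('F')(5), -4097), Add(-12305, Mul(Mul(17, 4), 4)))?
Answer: 50309971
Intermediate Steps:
Function('G')(R) = -2
Function('F')(K) = Add(-69, Mul(-3, K)) (Function('F')(K) = Mul(-3, Add(K, 23)) = Mul(-3, Add(23, K)) = Add(-69, Mul(-3, K)))
g = 50309969 (g = Add(-4, Mul(Add(Add(-69, Mul(-3, 5)), -4097), Add(-12305, Mul(Mul(17, 4), 4)))) = Add(-4, Mul(Add(Add(-69, -15), -4097), Add(-12305, Mul(68, 4)))) = Add(-4, Mul(Add(-84, -4097), Add(-12305, 272))) = Add(-4, Mul(-4181, -12033)) = Add(-4, 50309973) = 50309969)
Add(g, Mul(-1, Function('G')(186))) = Add(50309969, Mul(-1, -2)) = Add(50309969, 2) = 50309971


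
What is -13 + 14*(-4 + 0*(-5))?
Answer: -69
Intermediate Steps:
-13 + 14*(-4 + 0*(-5)) = -13 + 14*(-4 + 0) = -13 + 14*(-4) = -13 - 56 = -69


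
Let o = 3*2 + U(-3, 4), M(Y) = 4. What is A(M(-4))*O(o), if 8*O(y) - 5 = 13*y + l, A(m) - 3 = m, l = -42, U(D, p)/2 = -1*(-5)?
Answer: 1197/8 ≈ 149.63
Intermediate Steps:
U(D, p) = 10 (U(D, p) = 2*(-1*(-5)) = 2*5 = 10)
A(m) = 3 + m
o = 16 (o = 3*2 + 10 = 6 + 10 = 16)
O(y) = -37/8 + 13*y/8 (O(y) = 5/8 + (13*y - 42)/8 = 5/8 + (-42 + 13*y)/8 = 5/8 + (-21/4 + 13*y/8) = -37/8 + 13*y/8)
A(M(-4))*O(o) = (3 + 4)*(-37/8 + (13/8)*16) = 7*(-37/8 + 26) = 7*(171/8) = 1197/8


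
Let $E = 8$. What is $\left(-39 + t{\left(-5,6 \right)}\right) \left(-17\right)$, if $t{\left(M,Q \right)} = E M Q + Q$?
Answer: $4641$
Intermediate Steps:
$t{\left(M,Q \right)} = Q + 8 M Q$ ($t{\left(M,Q \right)} = 8 M Q + Q = Q + 8 M Q$)
$\left(-39 + t{\left(-5,6 \right)}\right) \left(-17\right) = \left(-39 + 6 \left(1 + 8 \left(-5\right)\right)\right) \left(-17\right) = \left(-39 + 6 \left(1 - 40\right)\right) \left(-17\right) = \left(-39 + 6 \left(-39\right)\right) \left(-17\right) = \left(-39 - 234\right) \left(-17\right) = \left(-273\right) \left(-17\right) = 4641$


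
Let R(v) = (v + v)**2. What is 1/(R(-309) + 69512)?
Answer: 1/451436 ≈ 2.2152e-6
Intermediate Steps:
R(v) = 4*v**2 (R(v) = (2*v)**2 = 4*v**2)
1/(R(-309) + 69512) = 1/(4*(-309)**2 + 69512) = 1/(4*95481 + 69512) = 1/(381924 + 69512) = 1/451436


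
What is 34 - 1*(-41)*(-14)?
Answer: -540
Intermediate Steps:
34 - 1*(-41)*(-14) = 34 + 41*(-14) = 34 - 574 = -540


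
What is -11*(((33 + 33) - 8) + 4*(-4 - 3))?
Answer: -330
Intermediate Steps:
-11*(((33 + 33) - 8) + 4*(-4 - 3)) = -11*((66 - 8) + 4*(-7)) = -11*(58 - 28) = -11*30 = -330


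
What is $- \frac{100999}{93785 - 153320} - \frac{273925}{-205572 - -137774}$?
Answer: $\frac{23155655077}{4036353930} \approx 5.7368$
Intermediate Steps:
$- \frac{100999}{93785 - 153320} - \frac{273925}{-205572 - -137774} = - \frac{100999}{93785 - 153320} - \frac{273925}{-205572 + 137774} = - \frac{100999}{-59535} - \frac{273925}{-67798} = \left(-100999\right) \left(- \frac{1}{59535}\right) - - \frac{273925}{67798} = \frac{100999}{59535} + \frac{273925}{67798} = \frac{23155655077}{4036353930}$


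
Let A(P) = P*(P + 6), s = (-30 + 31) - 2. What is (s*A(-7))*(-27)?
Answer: 189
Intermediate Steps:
s = -1 (s = 1 - 2 = -1)
A(P) = P*(6 + P)
(s*A(-7))*(-27) = -(-7)*(6 - 7)*(-27) = -(-7)*(-1)*(-27) = -1*7*(-27) = -7*(-27) = 189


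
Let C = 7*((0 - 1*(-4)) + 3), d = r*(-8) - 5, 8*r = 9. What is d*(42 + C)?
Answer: -1274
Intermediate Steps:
r = 9/8 (r = (1/8)*9 = 9/8 ≈ 1.1250)
d = -14 (d = (9/8)*(-8) - 5 = -9 - 5 = -14)
C = 49 (C = 7*((0 + 4) + 3) = 7*(4 + 3) = 7*7 = 49)
d*(42 + C) = -14*(42 + 49) = -14*91 = -1274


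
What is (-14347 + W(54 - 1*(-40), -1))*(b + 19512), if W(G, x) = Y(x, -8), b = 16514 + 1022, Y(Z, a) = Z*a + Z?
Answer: -531268320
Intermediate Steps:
Y(Z, a) = Z + Z*a
b = 17536
W(G, x) = -7*x (W(G, x) = x*(1 - 8) = x*(-7) = -7*x)
(-14347 + W(54 - 1*(-40), -1))*(b + 19512) = (-14347 - 7*(-1))*(17536 + 19512) = (-14347 + 7)*37048 = -14340*37048 = -531268320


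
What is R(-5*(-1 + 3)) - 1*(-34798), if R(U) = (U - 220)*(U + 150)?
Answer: 2598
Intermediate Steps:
R(U) = (-220 + U)*(150 + U)
R(-5*(-1 + 3)) - 1*(-34798) = (-33000 + (-5*(-1 + 3))**2 - (-350)*(-1 + 3)) - 1*(-34798) = (-33000 + (-5*2)**2 - (-350)*2) + 34798 = (-33000 + (-10)**2 - 70*(-10)) + 34798 = (-33000 + 100 + 700) + 34798 = -32200 + 34798 = 2598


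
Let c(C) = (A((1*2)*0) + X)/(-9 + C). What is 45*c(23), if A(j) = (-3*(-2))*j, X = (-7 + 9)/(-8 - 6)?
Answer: -45/98 ≈ -0.45918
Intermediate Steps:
X = -1/7 (X = 2/(-14) = 2*(-1/14) = -1/7 ≈ -0.14286)
A(j) = 6*j
c(C) = -1/(7*(-9 + C)) (c(C) = (6*((1*2)*0) - 1/7)/(-9 + C) = (6*(2*0) - 1/7)/(-9 + C) = (6*0 - 1/7)/(-9 + C) = (0 - 1/7)/(-9 + C) = -1/(7*(-9 + C)))
45*c(23) = 45*(-1/(-63 + 7*23)) = 45*(-1/(-63 + 161)) = 45*(-1/98) = -45/98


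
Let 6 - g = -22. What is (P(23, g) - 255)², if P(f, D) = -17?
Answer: 73984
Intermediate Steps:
g = 28 (g = 6 - 1*(-22) = 6 + 22 = 28)
(P(23, g) - 255)² = (-17 - 255)² = (-272)² = 73984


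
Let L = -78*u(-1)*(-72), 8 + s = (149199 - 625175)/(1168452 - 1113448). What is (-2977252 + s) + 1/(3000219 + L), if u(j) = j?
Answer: -122600308308478411/41178785853 ≈ -2.9773e+6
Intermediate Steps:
s = -229002/13751 (s = -8 + (149199 - 625175)/(1168452 - 1113448) = -8 - 475976/55004 = -8 - 475976*1/55004 = -8 - 118994/13751 = -229002/13751 ≈ -16.653)
L = -5616 (L = -78*(-1)*(-72) = 78*(-72) = -5616)
(-2977252 + s) + 1/(3000219 + L) = (-2977252 - 229002/13751) + 1/(3000219 - 5616) = -40940421254/13751 + 1/2994603 = -122600308308478411/41178785853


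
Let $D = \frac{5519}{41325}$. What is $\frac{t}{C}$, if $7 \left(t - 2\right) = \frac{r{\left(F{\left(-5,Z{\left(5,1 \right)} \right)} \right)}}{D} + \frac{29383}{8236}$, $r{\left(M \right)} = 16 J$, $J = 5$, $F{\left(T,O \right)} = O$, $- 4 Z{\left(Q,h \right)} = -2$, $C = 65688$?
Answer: $\frac{9342247851}{6966899671648} \approx 0.0013409$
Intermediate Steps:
$Z{\left(Q,h \right)} = \frac{1}{2}$ ($Z{\left(Q,h \right)} = \left(- \frac{1}{4}\right) \left(-2\right) = \frac{1}{2}$)
$r{\left(M \right)} = 80$ ($r{\left(M \right)} = 16 \cdot 5 = 80$)
$D = \frac{5519}{41325}$ ($D = 5519 \cdot \frac{1}{41325} = \frac{5519}{41325} \approx 0.13355$)
$t = \frac{28026743553}{318181388}$ ($t = 2 + \frac{\frac{80}{\frac{5519}{41325}} + \frac{29383}{8236}}{7} = 2 + \frac{80 \cdot \frac{41325}{5519} + 29383 \cdot \frac{1}{8236}}{7} = 2 + \frac{\frac{3306000}{5519} + \frac{29383}{8236}}{7} = 2 + \frac{1}{7} \cdot \frac{27390380777}{45454484} = 2 + \frac{27390380777}{318181388} = \frac{28026743553}{318181388} \approx 88.084$)
$\frac{t}{C} = \frac{28026743553}{318181388 \cdot 65688} = \frac{28026743553}{318181388} \cdot \frac{1}{65688} = \frac{9342247851}{6966899671648}$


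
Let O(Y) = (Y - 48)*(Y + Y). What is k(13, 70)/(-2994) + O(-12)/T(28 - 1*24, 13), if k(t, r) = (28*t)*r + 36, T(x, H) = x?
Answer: 526162/1497 ≈ 351.48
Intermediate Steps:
k(t, r) = 36 + 28*r*t (k(t, r) = 28*r*t + 36 = 36 + 28*r*t)
O(Y) = 2*Y*(-48 + Y) (O(Y) = (-48 + Y)*(2*Y) = 2*Y*(-48 + Y))
k(13, 70)/(-2994) + O(-12)/T(28 - 1*24, 13) = (36 + 28*70*13)/(-2994) + (2*(-12)*(-48 - 12))/(28 - 1*24) = (36 + 25480)*(-1/2994) + (2*(-12)*(-60))/(28 - 24) = 25516*(-1/2994) + 1440/4 = -12758/1497 + 1440*(¼) = -12758/1497 + 360 = 526162/1497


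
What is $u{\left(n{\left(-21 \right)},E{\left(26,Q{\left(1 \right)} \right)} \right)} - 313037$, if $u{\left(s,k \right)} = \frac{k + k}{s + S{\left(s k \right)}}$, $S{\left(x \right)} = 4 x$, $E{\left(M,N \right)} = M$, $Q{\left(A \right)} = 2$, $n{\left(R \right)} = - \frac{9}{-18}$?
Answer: $- \frac{32868781}{105} \approx -3.1304 \cdot 10^{5}$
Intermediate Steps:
$n{\left(R \right)} = \frac{1}{2}$ ($n{\left(R \right)} = \left(-9\right) \left(- \frac{1}{18}\right) = \frac{1}{2}$)
$u{\left(s,k \right)} = \frac{2 k}{s + 4 k s}$ ($u{\left(s,k \right)} = \frac{k + k}{s + 4 s k} = \frac{2 k}{s + 4 k s}$)
$u{\left(n{\left(-21 \right)},E{\left(26,Q{\left(1 \right)} \right)} \right)} - 313037 = 2 \cdot 26 \frac{1}{\frac{1}{2}} \frac{1}{1 + 4 \cdot 26} - 313037 = 2 \cdot 26 \cdot 2 \frac{1}{1 + 104} - 313037 = 2 \cdot 26 \cdot 2 \cdot \frac{1}{105} - 313037 = \frac{104}{105} - 313037 = - \frac{32868781}{105}$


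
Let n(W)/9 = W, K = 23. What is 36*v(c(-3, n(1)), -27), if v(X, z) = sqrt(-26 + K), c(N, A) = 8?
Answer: 36*I*sqrt(3) ≈ 62.354*I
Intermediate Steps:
n(W) = 9*W
v(X, z) = I*sqrt(3) (v(X, z) = sqrt(-26 + 23) = sqrt(-3) = I*sqrt(3))
36*v(c(-3, n(1)), -27) = 36*(I*sqrt(3)) = 36*I*sqrt(3)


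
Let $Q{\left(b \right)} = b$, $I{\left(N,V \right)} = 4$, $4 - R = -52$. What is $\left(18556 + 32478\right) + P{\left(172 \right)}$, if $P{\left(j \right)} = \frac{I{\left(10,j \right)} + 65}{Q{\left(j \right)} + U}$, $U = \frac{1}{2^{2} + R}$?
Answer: $\frac{526726054}{10321} \approx 51034.0$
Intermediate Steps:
$R = 56$ ($R = 4 - -52 = 4 + 52 = 56$)
$U = \frac{1}{60}$ ($U = \frac{1}{2^{2} + 56} = \frac{1}{4 + 56} = \frac{1}{60} \approx 0.016667$)
$P{\left(j \right)} = \frac{69}{\frac{1}{60} + j}$ ($P{\left(j \right)} = \frac{4 + 65}{j + \frac{1}{60}} = \frac{69}{\frac{1}{60} + j}$)
$\left(18556 + 32478\right) + P{\left(172 \right)} = \left(18556 + 32478\right) + \frac{4140}{1 + 60 \cdot 172} = 51034 + \frac{4140}{1 + 10320} = 51034 + \frac{4140}{10321} = \frac{526726054}{10321}$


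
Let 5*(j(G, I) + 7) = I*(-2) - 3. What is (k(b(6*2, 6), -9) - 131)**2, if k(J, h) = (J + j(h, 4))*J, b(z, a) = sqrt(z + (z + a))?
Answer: 63701/5 + 9292*sqrt(30)/5 ≈ 22919.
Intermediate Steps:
j(G, I) = -38/5 - 2*I/5 (j(G, I) = -7 + (I*(-2) - 3)/5 = -7 + (-2*I - 3)/5 = -7 + (-3 - 2*I)/5 = -7 + (-3/5 - 2*I/5) = -38/5 - 2*I/5)
b(z, a) = sqrt(a + 2*z) (b(z, a) = sqrt(z + (a + z)) = sqrt(a + 2*z))
k(J, h) = J*(-46/5 + J) (k(J, h) = (J + (-38/5 - 2/5*4))*J = (J + (-38/5 - 8/5))*J = (J - 46/5)*J = (-46/5 + J)*J = J*(-46/5 + J))
(k(b(6*2, 6), -9) - 131)**2 = (sqrt(6 + 2*(6*2))*(-46 + 5*sqrt(6 + 2*(6*2)))/5 - 131)**2 = (sqrt(6 + 2*12)*(-46 + 5*sqrt(6 + 2*12))/5 - 131)**2 = (sqrt(6 + 24)*(-46 + 5*sqrt(6 + 24))/5 - 131)**2 = (sqrt(30)*(-46 + 5*sqrt(30))/5 - 131)**2 = (-131 + sqrt(30)*(-46 + 5*sqrt(30))/5)**2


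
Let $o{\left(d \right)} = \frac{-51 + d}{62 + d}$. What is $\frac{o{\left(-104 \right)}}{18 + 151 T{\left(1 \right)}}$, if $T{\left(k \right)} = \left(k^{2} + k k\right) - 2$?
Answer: $\frac{155}{756} \approx 0.20503$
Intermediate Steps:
$T{\left(k \right)} = -2 + 2 k^{2}$ ($T{\left(k \right)} = \left(k^{2} + k^{2}\right) - 2 = 2 k^{2} - 2 = -2 + 2 k^{2}$)
$o{\left(d \right)} = \frac{-51 + d}{62 + d}$
$\frac{o{\left(-104 \right)}}{18 + 151 T{\left(1 \right)}} = \frac{\frac{1}{62 - 104} \left(-51 - 104\right)}{18 + 151 \left(-2 + 2 \cdot 1^{2}\right)} = \frac{\frac{1}{-42} \left(-155\right)}{18 + 151 \left(-2 + 2 \cdot 1\right)} = \frac{\left(- \frac{1}{42}\right) \left(-155\right)}{18 + 151 \left(-2 + 2\right)} = \frac{155}{42 \left(18 + 151 \cdot 0\right)} = \frac{155}{42 \left(18 + 0\right)} = \frac{155}{42 \cdot 18} = \frac{155}{42} \cdot \frac{1}{18} = \frac{155}{756}$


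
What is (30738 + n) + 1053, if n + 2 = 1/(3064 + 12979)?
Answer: 509990928/16043 ≈ 31789.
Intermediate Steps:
n = -32085/16043 (n = -2 + 1/(3064 + 12979) = -2 + 1/16043 = -32085/16043 ≈ -1.9999)
(30738 + n) + 1053 = (30738 - 32085/16043) + 1053 = 493097649/16043 + 1053 = 509990928/16043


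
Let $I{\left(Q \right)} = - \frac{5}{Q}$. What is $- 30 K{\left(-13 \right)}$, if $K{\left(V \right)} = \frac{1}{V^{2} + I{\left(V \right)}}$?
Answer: $- \frac{65}{367} \approx -0.17711$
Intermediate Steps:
$K{\left(V \right)} = \frac{1}{V^{2} - \frac{5}{V}}$
$- 30 K{\left(-13 \right)} = - 30 \left(- \frac{13}{-5 + \left(-13\right)^{3}}\right) = - 30 \left(- \frac{13}{-5 - 2197}\right) = - 30 \left(- \frac{13}{-2202}\right) = - 30 \left(\left(-13\right) \left(- \frac{1}{2202}\right)\right) = \left(-30\right) \frac{13}{2202} = - \frac{65}{367}$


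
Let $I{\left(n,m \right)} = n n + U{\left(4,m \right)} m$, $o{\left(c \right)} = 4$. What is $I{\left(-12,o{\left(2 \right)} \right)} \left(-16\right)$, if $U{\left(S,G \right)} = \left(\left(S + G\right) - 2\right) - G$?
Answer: $-2432$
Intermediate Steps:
$U{\left(S,G \right)} = -2 + S$ ($U{\left(S,G \right)} = \left(\left(G + S\right) - 2\right) - G = \left(-2 + G + S\right) - G = -2 + S$)
$I{\left(n,m \right)} = n^{2} + 2 m$ ($I{\left(n,m \right)} = n n + \left(-2 + 4\right) m = n^{2} + 2 m$)
$I{\left(-12,o{\left(2 \right)} \right)} \left(-16\right) = \left(\left(-12\right)^{2} + 2 \cdot 4\right) \left(-16\right) = \left(144 + 8\right) \left(-16\right) = 152 \left(-16\right) = -2432$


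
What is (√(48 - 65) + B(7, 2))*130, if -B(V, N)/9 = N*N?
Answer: -4680 + 130*I*√17 ≈ -4680.0 + 536.0*I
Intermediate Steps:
B(V, N) = -9*N² (B(V, N) = -9*N*N = -9*N²)
(√(48 - 65) + B(7, 2))*130 = (√(48 - 65) - 9*2²)*130 = (√(-17) - 9*4)*130 = (I*√17 - 36)*130 = (-36 + I*√17)*130 = -4680 + 130*I*√17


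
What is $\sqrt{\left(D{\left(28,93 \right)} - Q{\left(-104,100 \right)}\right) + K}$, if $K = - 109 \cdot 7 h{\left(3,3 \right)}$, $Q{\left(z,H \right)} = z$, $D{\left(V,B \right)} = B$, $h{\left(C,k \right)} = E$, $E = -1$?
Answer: $8 \sqrt{15} \approx 30.984$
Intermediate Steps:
$h{\left(C,k \right)} = -1$
$K = 763$ ($K = - 109 \cdot 7 \left(-1\right) = \left(-109\right) \left(-7\right) = 763$)
$\sqrt{\left(D{\left(28,93 \right)} - Q{\left(-104,100 \right)}\right) + K} = \sqrt{\left(93 - -104\right) + 763} = \sqrt{\left(93 + 104\right) + 763} = \sqrt{197 + 763} = \sqrt{960} = 8 \sqrt{15}$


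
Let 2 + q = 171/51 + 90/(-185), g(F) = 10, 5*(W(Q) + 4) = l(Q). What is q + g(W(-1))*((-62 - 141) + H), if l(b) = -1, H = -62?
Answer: -1666305/629 ≈ -2649.1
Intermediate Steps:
W(Q) = -21/5 (W(Q) = -4 + (⅕)*(-1) = -4 - ⅕ = -21/5)
q = 545/629 (q = -2 + (171/51 + 90/(-185)) = -2 + (171*(1/51) + 90*(-1/185)) = -2 + (57/17 - 18/37) = -2 + 1803/629 = 545/629 ≈ 0.86646)
q + g(W(-1))*((-62 - 141) + H) = 545/629 + 10*((-62 - 141) - 62) = 545/629 + 10*(-203 - 62) = 545/629 + 10*(-265) = 545/629 - 2650 = -1666305/629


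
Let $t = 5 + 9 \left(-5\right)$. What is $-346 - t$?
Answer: $-306$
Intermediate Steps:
$t = -40$ ($t = 5 - 45 = -40$)
$-346 - t = -346 - -40 = -346 + 40 = -306$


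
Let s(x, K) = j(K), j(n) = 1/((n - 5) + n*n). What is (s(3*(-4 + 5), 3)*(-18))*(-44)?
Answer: 792/7 ≈ 113.14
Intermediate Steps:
j(n) = 1/(-5 + n + n²) (j(n) = 1/((-5 + n) + n²) = 1/(-5 + n + n²))
s(x, K) = 1/(-5 + K + K²)
(s(3*(-4 + 5), 3)*(-18))*(-44) = (-18/(-5 + 3 + 3²))*(-44) = (-18/(-5 + 3 + 9))*(-44) = (-18/7)*(-44) = ((⅐)*(-18))*(-44) = -18/7*(-44) = 792/7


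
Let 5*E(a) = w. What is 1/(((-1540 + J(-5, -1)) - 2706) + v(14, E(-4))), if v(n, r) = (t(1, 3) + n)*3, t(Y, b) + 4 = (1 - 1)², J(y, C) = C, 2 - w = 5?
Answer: -1/4217 ≈ -0.00023714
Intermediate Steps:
w = -3 (w = 2 - 1*5 = 2 - 5 = -3)
t(Y, b) = -4 (t(Y, b) = -4 + (1 - 1)² = -4 + 0² = -4 + 0 = -4)
E(a) = -⅗ (E(a) = (⅕)*(-3) = -⅗)
v(n, r) = -12 + 3*n (v(n, r) = (-4 + n)*3 = -12 + 3*n)
1/(((-1540 + J(-5, -1)) - 2706) + v(14, E(-4))) = 1/(((-1540 - 1) - 2706) + (-12 + 3*14)) = 1/((-1541 - 2706) + (-12 + 42)) = 1/(-4247 + 30) = 1/(-4217) = -1/4217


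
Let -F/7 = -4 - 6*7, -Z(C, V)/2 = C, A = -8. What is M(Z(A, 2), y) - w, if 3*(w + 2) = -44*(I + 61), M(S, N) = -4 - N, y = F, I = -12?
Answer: 1184/3 ≈ 394.67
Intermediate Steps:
Z(C, V) = -2*C
F = 322 (F = -7*(-4 - 6*7) = -7*(-4 - 42) = -7*(-46) = 322)
y = 322
w = -2162/3 (w = -2 + (-44*(-12 + 61))/3 = -2 + (-44*49)/3 = -2 + (⅓)*(-2156) = -2 - 2156/3 = -2162/3 ≈ -720.67)
M(Z(A, 2), y) - w = (-4 - 1*322) - 1*(-2162/3) = (-4 - 322) + 2162/3 = -326 + 2162/3 = 1184/3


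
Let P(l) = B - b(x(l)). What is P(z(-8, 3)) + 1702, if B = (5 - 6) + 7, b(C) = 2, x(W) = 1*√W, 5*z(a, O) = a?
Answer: 1706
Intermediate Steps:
z(a, O) = a/5
x(W) = √W
B = 6 (B = -1 + 7 = 6)
P(l) = 4 (P(l) = 6 - 1*2 = 6 - 2 = 4)
P(z(-8, 3)) + 1702 = 4 + 1702 = 1706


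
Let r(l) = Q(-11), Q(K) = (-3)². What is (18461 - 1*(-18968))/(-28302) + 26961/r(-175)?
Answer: 28248643/9434 ≈ 2994.3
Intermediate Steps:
Q(K) = 9
r(l) = 9
(18461 - 1*(-18968))/(-28302) + 26961/r(-175) = (18461 - 1*(-18968))/(-28302) + 26961/9 = (18461 + 18968)*(-1/28302) + 26961*(⅑) = 37429*(-1/28302) + 8987/3 = -37429/28302 + 8987/3 = 28248643/9434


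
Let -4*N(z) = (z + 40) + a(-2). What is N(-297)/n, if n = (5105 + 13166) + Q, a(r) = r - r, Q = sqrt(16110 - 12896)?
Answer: 4695647/1335304908 - 257*sqrt(3214)/1335304908 ≈ 0.0035056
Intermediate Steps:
Q = sqrt(3214) ≈ 56.692
a(r) = 0
n = 18271 + sqrt(3214) (n = (5105 + 13166) + sqrt(3214) = 18271 + sqrt(3214) ≈ 18328.)
N(z) = -10 - z/4 (N(z) = -((z + 40) + 0)/4 = -((40 + z) + 0)/4 = -(40 + z)/4 = -10 - z/4)
N(-297)/n = (-10 - 1/4*(-297))/(18271 + sqrt(3214)) = (-10 + 297/4)/(18271 + sqrt(3214)) = 257/(4*(18271 + sqrt(3214)))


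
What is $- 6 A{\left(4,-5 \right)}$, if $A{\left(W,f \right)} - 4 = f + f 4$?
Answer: $126$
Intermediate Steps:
$A{\left(W,f \right)} = 4 + 5 f$ ($A{\left(W,f \right)} = 4 + \left(f + f 4\right) = 4 + \left(f + 4 f\right) = 4 + 5 f$)
$- 6 A{\left(4,-5 \right)} = - 6 \left(4 + 5 \left(-5\right)\right) = - 6 \left(4 - 25\right) = \left(-6\right) \left(-21\right) = 126$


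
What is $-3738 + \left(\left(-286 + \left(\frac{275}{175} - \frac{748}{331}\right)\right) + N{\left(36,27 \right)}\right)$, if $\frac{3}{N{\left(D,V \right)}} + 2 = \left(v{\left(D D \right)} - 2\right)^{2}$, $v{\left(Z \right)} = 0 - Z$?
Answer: $- \frac{2244445808265}{557669462} \approx -4024.7$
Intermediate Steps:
$v{\left(Z \right)} = - Z$
$N{\left(D,V \right)} = \frac{3}{-2 + \left(-2 - D^{2}\right)^{2}}$ ($N{\left(D,V \right)} = \frac{3}{-2 + \left(- D D - 2\right)^{2}} = \frac{3}{-2 + \left(- D^{2} - 2\right)^{2}} = \frac{3}{-2 + \left(-2 - D^{2}\right)^{2}}$)
$-3738 + \left(\left(-286 + \left(\frac{275}{175} - \frac{748}{331}\right)\right) + N{\left(36,27 \right)}\right) = -3738 + \left(\left(-286 + \left(\frac{275}{175} - \frac{748}{331}\right)\right) + \frac{3}{-2 + \left(2 + 36^{2}\right)^{2}}\right) = -3738 + \left(\left(-286 + \left(275 \cdot \frac{1}{175} - \frac{748}{331}\right)\right) + \frac{3}{-2 + \left(2 + 1296\right)^{2}}\right) = -3738 + \left(\left(-286 + \left(\frac{11}{7} - \frac{748}{331}\right)\right) + \frac{3}{-2 + 1298^{2}}\right) = -3738 + \left(\left(-286 - \frac{1595}{2317}\right) + \frac{3}{-2 + 1684804}\right) = -3738 - \left(\frac{664257}{2317} - \frac{3}{1684802}\right) = -3738 + \left(- \frac{664257}{2317} + 3 \cdot \frac{1}{1684802}\right) = -3738 + \left(- \frac{664257}{2317} + \frac{3}{1684802}\right) = -3738 - \frac{159877359309}{557669462} = - \frac{2244445808265}{557669462}$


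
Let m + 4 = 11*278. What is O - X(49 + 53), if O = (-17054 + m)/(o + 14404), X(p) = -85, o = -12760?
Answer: 31435/411 ≈ 76.484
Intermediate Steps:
m = 3054 (m = -4 + 11*278 = -4 + 3058 = 3054)
O = -3500/411 (O = (-17054 + 3054)/(-12760 + 14404) = -14000/1644 = -14000*1/1644 = -3500/411 ≈ -8.5158)
O - X(49 + 53) = -3500/411 - 1*(-85) = -3500/411 + 85 = 31435/411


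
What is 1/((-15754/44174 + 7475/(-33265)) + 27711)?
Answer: 146944811/4071902231875 ≈ 3.6088e-5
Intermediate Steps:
1/((-15754/44174 + 7475/(-33265)) + 27711) = 1/((-15754*1/44174 + 7475*(-1/33265)) + 27711) = 1/((-7877/22087 - 1495/6653) + 27711) = 1/(-85425746/146944811 + 27711) = 1/(4071902231875/146944811) = 146944811/4071902231875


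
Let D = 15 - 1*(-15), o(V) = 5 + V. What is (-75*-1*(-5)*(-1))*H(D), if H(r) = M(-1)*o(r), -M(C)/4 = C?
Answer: 52500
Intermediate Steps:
M(C) = -4*C
D = 30 (D = 15 + 15 = 30)
H(r) = 20 + 4*r (H(r) = (-4*(-1))*(5 + r) = 4*(5 + r) = 20 + 4*r)
(-75*-1*(-5)*(-1))*H(D) = (-75*-1*(-5)*(-1))*(20 + 4*30) = (-75*5*(-1))*(20 + 120) = -75*(-5)*140 = -1*(-375)*140 = 375*140 = 52500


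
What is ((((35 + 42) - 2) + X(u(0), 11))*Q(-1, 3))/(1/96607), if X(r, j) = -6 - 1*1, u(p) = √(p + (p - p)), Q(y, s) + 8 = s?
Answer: -32846380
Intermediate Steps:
Q(y, s) = -8 + s
u(p) = √p (u(p) = √(p + 0) = √p)
X(r, j) = -7 (X(r, j) = -6 - 1 = -7)
((((35 + 42) - 2) + X(u(0), 11))*Q(-1, 3))/(1/96607) = ((((35 + 42) - 2) - 7)*(-8 + 3))/(1/96607) = (((77 - 2) - 7)*(-5))/(1/96607) = ((75 - 7)*(-5))*96607 = (68*(-5))*96607 = -340*96607 = -32846380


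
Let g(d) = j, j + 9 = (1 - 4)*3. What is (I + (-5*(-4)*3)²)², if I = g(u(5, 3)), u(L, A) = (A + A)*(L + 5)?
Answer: 12830724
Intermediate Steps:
u(L, A) = 2*A*(5 + L) (u(L, A) = (2*A)*(5 + L) = 2*A*(5 + L))
j = -18 (j = -9 + (1 - 4)*3 = -9 - 3*3 = -9 - 9 = -18)
g(d) = -18
I = -18
(I + (-5*(-4)*3)²)² = (-18 + (-5*(-4)*3)²)² = (-18 + (20*3)²)² = (-18 + 60²)² = (-18 + 3600)² = 3582² = 12830724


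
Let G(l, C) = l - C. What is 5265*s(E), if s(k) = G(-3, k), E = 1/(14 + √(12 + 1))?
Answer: -988065/61 + 1755*√13/61 ≈ -16094.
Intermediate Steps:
E = 1/(14 + √13) ≈ 0.056800
s(k) = -3 - k
5265*s(E) = 5265*(-3 - (14/183 - √13/183)) = 5265*(-3 + (-14/183 + √13/183)) = 5265*(-563/183 + √13/183) = -988065/61 + 1755*√13/61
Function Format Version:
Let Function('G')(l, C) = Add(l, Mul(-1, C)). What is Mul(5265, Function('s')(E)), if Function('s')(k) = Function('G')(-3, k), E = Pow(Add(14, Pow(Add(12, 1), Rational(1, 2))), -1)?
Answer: Add(Rational(-988065, 61), Mul(Rational(1755, 61), Pow(13, Rational(1, 2)))) ≈ -16094.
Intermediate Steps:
E = Pow(Add(14, Pow(13, Rational(1, 2))), -1) ≈ 0.056800
Function('s')(k) = Add(-3, Mul(-1, k))
Mul(5265, Function('s')(E)) = Mul(5265, Add(-3, Mul(-1, Add(Rational(14, 183), Mul(Rational(-1, 183), Pow(13, Rational(1, 2))))))) = Mul(5265, Add(-3, Add(Rational(-14, 183), Mul(Rational(1, 183), Pow(13, Rational(1, 2)))))) = Mul(5265, Add(Rational(-563, 183), Mul(Rational(1, 183), Pow(13, Rational(1, 2))))) = Add(Rational(-988065, 61), Mul(Rational(1755, 61), Pow(13, Rational(1, 2))))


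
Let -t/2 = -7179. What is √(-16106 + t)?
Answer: 2*I*√437 ≈ 41.809*I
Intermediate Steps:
t = 14358 (t = -2*(-7179) = 14358)
√(-16106 + t) = √(-16106 + 14358) = √(-1748) = 2*I*√437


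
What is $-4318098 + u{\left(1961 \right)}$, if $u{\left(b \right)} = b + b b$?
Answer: $-470616$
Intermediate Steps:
$u{\left(b \right)} = b + b^{2}$
$-4318098 + u{\left(1961 \right)} = -4318098 + 1961 \left(1 + 1961\right) = -4318098 + 1961 \cdot 1962 = -4318098 + 3847482 = -470616$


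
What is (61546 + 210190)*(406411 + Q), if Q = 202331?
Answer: 165417116112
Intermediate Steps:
(61546 + 210190)*(406411 + Q) = (61546 + 210190)*(406411 + 202331) = 271736*608742 = 165417116112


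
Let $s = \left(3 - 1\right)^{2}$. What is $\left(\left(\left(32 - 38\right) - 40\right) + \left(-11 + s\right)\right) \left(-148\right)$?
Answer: $7844$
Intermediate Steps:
$s = 4$ ($s = 2^{2} = 4$)
$\left(\left(\left(32 - 38\right) - 40\right) + \left(-11 + s\right)\right) \left(-148\right) = \left(\left(\left(32 - 38\right) - 40\right) + \left(-11 + 4\right)\right) \left(-148\right) = \left(\left(-6 - 40\right) - 7\right) \left(-148\right) = \left(-46 - 7\right) \left(-148\right) = \left(-53\right) \left(-148\right) = 7844$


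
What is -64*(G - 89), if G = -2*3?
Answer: 6080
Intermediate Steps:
G = -6
-64*(G - 89) = -64*(-6 - 89) = -64*(-95) = 6080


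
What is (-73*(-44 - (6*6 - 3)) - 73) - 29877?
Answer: -24329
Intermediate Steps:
(-73*(-44 - (6*6 - 3)) - 73) - 29877 = (-73*(-44 - (36 - 3)) - 73) - 29877 = (-73*(-44 - 1*33) - 73) - 29877 = (-73*(-44 - 33) - 73) - 29877 = (-73*(-77) - 73) - 29877 = (5621 - 73) - 29877 = 5548 - 29877 = -24329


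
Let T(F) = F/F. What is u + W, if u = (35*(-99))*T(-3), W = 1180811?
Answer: 1177346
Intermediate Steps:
T(F) = 1
u = -3465 (u = (35*(-99))*1 = -3465*1 = -3465)
u + W = -3465 + 1180811 = 1177346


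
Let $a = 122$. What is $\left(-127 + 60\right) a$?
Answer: $-8174$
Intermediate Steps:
$\left(-127 + 60\right) a = \left(-127 + 60\right) 122 = \left(-67\right) 122 = -8174$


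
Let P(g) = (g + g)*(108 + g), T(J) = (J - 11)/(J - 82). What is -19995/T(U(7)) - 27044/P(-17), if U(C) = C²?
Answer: 1021278581/58786 ≈ 17373.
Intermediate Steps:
T(J) = (-11 + J)/(-82 + J)
P(g) = 2*g*(108 + g) (P(g) = (2*g)*(108 + g) = 2*g*(108 + g))
-19995/T(U(7)) - 27044/P(-17) = -19995*(-82 + 7²)/(-11 + 7²) - 27044*(-1/(34*(108 - 17))) = -19995*(-82 + 49)/(-11 + 49) - 27044/(2*(-17)*91) = -19995/(38/(-33)) - 27044/(-3094) = -19995/((-1/33*38)) - 27044*(-1/3094) = -19995/(-38/33) + 13522/1547 = -19995*(-33/38) + 13522/1547 = 659835/38 + 13522/1547 = 1021278581/58786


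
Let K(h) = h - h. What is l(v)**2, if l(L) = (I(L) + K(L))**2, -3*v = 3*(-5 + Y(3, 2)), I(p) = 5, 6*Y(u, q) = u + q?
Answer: 625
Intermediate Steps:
Y(u, q) = q/6 + u/6 (Y(u, q) = (u + q)/6 = (q + u)/6 = q/6 + u/6)
K(h) = 0
v = 25/6 (v = -(-5 + ((1/6)*2 + (1/6)*3)) = -(-5 + (1/3 + 1/2)) = -(-5 + 5/6) = -(-25)/6 = -1/3*(-25/2) = 25/6 ≈ 4.1667)
l(L) = 25 (l(L) = (5 + 0)**2 = 5**2 = 25)
l(v)**2 = 25**2 = 625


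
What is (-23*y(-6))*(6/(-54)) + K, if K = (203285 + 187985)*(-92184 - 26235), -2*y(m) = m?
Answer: -139001406367/3 ≈ -4.6334e+10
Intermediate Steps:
y(m) = -m/2
K = -46333802130 (K = 391270*(-118419) = -46333802130)
(-23*y(-6))*(6/(-54)) + K = (-(-23)*(-6)/2)*(6/(-54)) - 46333802130 = (-23*3)*(6*(-1/54)) - 46333802130 = -69*(-⅑) - 46333802130 = 23/3 - 46333802130 = -139001406367/3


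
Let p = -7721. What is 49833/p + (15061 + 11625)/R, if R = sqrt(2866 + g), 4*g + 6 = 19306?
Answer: -7119/1103 + 26686*sqrt(7691)/7691 ≈ 297.84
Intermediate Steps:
g = 4825 (g = -3/2 + (1/4)*19306 = -3/2 + 9653/2 = 4825)
R = sqrt(7691) (R = sqrt(2866 + 4825) = sqrt(7691) ≈ 87.698)
49833/p + (15061 + 11625)/R = 49833/(-7721) + (15061 + 11625)/(sqrt(7691)) = 49833*(-1/7721) + 26686*(sqrt(7691)/7691) = -7119/1103 + 26686*sqrt(7691)/7691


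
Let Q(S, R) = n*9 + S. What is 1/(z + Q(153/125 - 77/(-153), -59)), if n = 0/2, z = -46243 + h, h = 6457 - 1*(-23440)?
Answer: -19125/312584216 ≈ -6.1183e-5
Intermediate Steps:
h = 29897 (h = 6457 + 23440 = 29897)
z = -16346 (z = -46243 + 29897 = -16346)
n = 0 (n = 0*(½) = 0)
Q(S, R) = S (Q(S, R) = 0*9 + S = 0 + S = S)
1/(z + Q(153/125 - 77/(-153), -59)) = 1/(-16346 + (153/125 - 77/(-153))) = 1/(-16346 + (153*(1/125) - 77*(-1/153))) = 1/(-16346 + (153/125 + 77/153)) = 1/(-16346 + 33034/19125) = 1/(-312584216/19125) = -19125/312584216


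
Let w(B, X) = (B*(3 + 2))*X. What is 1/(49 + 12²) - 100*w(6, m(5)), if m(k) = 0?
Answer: 1/193 ≈ 0.0051813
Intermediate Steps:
w(B, X) = 5*B*X (w(B, X) = (B*5)*X = (5*B)*X = 5*B*X)
1/(49 + 12²) - 100*w(6, m(5)) = 1/(49 + 12²) - 500*6*0 = 1/(49 + 144) - 100*0 = 1/193 + 0 = 1/193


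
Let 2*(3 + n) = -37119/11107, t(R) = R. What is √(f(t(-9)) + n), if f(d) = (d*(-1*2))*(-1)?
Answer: 3*I*√1243028798/22214 ≈ 4.7614*I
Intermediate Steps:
f(d) = 2*d (f(d) = (d*(-2))*(-1) = -2*d*(-1) = 2*d)
n = -103761/22214 (n = -3 + (-37119/11107)/2 = -3 + (-37119*1/11107)/2 = -3 + (½)*(-37119/11107) = -3 - 37119/22214 = -103761/22214 ≈ -4.6710)
√(f(t(-9)) + n) = √(2*(-9) - 103761/22214) = √(-18 - 103761/22214) = √(-503613/22214) = 3*I*√1243028798/22214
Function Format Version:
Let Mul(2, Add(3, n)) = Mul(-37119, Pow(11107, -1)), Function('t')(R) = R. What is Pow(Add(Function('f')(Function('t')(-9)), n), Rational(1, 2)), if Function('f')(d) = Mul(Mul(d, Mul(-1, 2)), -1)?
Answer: Mul(Rational(3, 22214), I, Pow(1243028798, Rational(1, 2))) ≈ Mul(4.7614, I)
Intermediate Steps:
Function('f')(d) = Mul(2, d) (Function('f')(d) = Mul(Mul(d, -2), -1) = Mul(Mul(-2, d), -1) = Mul(2, d))
n = Rational(-103761, 22214) (n = Add(-3, Mul(Rational(1, 2), Mul(-37119, Pow(11107, -1)))) = Add(-3, Mul(Rational(1, 2), Mul(-37119, Rational(1, 11107)))) = Add(-3, Mul(Rational(1, 2), Rational(-37119, 11107))) = Add(-3, Rational(-37119, 22214)) = Rational(-103761, 22214) ≈ -4.6710)
Pow(Add(Function('f')(Function('t')(-9)), n), Rational(1, 2)) = Pow(Add(Mul(2, -9), Rational(-103761, 22214)), Rational(1, 2)) = Pow(Add(-18, Rational(-103761, 22214)), Rational(1, 2)) = Pow(Rational(-503613, 22214), Rational(1, 2)) = Mul(Rational(3, 22214), I, Pow(1243028798, Rational(1, 2)))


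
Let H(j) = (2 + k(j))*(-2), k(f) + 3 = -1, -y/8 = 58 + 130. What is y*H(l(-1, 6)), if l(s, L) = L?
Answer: -6016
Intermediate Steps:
y = -1504 (y = -8*(58 + 130) = -8*188 = -1504)
k(f) = -4 (k(f) = -3 - 1 = -4)
H(j) = 4 (H(j) = (2 - 4)*(-2) = -2*(-2) = 4)
y*H(l(-1, 6)) = -1504*4 = -6016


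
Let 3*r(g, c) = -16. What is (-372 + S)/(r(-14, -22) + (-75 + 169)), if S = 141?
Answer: -99/38 ≈ -2.6053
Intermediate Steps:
r(g, c) = -16/3 (r(g, c) = (⅓)*(-16) = -16/3)
(-372 + S)/(r(-14, -22) + (-75 + 169)) = (-372 + 141)/(-16/3 + (-75 + 169)) = -231/(-16/3 + 94) = -231/266/3 = -231*3/266 = -99/38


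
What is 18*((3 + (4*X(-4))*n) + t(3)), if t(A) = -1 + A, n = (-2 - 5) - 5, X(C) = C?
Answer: 3546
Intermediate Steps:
n = -12 (n = -7 - 5 = -12)
18*((3 + (4*X(-4))*n) + t(3)) = 18*((3 + (4*(-4))*(-12)) + (-1 + 3)) = 18*((3 - 16*(-12)) + 2) = 18*((3 + 192) + 2) = 18*(195 + 2) = 18*197 = 3546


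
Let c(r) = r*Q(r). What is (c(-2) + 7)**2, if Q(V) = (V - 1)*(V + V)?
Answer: 289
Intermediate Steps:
Q(V) = 2*V*(-1 + V) (Q(V) = (-1 + V)*(2*V) = 2*V*(-1 + V))
c(r) = 2*r**2*(-1 + r) (c(r) = r*(2*r*(-1 + r)) = 2*r**2*(-1 + r))
(c(-2) + 7)**2 = (2*(-2)**2*(-1 - 2) + 7)**2 = (2*4*(-3) + 7)**2 = (-24 + 7)**2 = (-17)**2 = 289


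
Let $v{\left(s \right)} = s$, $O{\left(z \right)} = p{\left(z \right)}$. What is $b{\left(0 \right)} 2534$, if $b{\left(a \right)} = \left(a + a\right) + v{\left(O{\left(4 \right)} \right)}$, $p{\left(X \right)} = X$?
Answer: $10136$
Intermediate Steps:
$O{\left(z \right)} = z$
$b{\left(a \right)} = 4 + 2 a$ ($b{\left(a \right)} = \left(a + a\right) + 4 = 2 a + 4 = 4 + 2 a$)
$b{\left(0 \right)} 2534 = \left(4 + 2 \cdot 0\right) 2534 = \left(4 + 0\right) 2534 = 4 \cdot 2534 = 10136$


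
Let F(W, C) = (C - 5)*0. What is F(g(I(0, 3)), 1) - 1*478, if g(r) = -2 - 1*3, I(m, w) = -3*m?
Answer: -478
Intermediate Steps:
g(r) = -5 (g(r) = -2 - 3 = -5)
F(W, C) = 0 (F(W, C) = (-5 + C)*0 = 0)
F(g(I(0, 3)), 1) - 1*478 = 0 - 1*478 = 0 - 478 = -478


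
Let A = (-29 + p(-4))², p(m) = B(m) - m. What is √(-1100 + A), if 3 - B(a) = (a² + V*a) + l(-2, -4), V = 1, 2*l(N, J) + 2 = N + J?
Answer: 10*I*√2 ≈ 14.142*I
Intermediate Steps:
l(N, J) = -1 + J/2 + N/2 (l(N, J) = -1 + (N + J)/2 = -1 + (J + N)/2 = -1 + (J/2 + N/2) = -1 + J/2 + N/2)
B(a) = 7 - a - a² (B(a) = 3 - ((a² + 1*a) + (-1 + (½)*(-4) + (½)*(-2))) = 3 - ((a² + a) + (-1 - 2 - 1)) = 3 - ((a + a²) - 4) = 3 - (-4 + a + a²) = 3 + (4 - a - a²) = 7 - a - a²)
p(m) = 7 - m² - 2*m (p(m) = (7 - m - m²) - m = 7 - m² - 2*m)
A = 900 (A = (-29 + (7 - 1*(-4)² - 2*(-4)))² = (-29 + (7 - 1*16 + 8))² = (-29 + (7 - 16 + 8))² = (-29 - 1)² = (-30)² = 900)
√(-1100 + A) = √(-1100 + 900) = √(-200) = 10*I*√2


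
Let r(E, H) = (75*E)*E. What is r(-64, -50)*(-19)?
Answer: -5836800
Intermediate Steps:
r(E, H) = 75*E**2
r(-64, -50)*(-19) = (75*(-64)**2)*(-19) = (75*4096)*(-19) = 307200*(-19) = -5836800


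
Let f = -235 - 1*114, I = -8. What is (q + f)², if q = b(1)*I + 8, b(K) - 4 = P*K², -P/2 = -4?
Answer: 190969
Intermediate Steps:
P = 8 (P = -2*(-4) = 8)
b(K) = 4 + 8*K²
q = -88 (q = (4 + 8*1²)*(-8) + 8 = (4 + 8*1)*(-8) + 8 = (4 + 8)*(-8) + 8 = 12*(-8) + 8 = -96 + 8 = -88)
f = -349 (f = -235 - 114 = -349)
(q + f)² = (-88 - 349)² = (-437)² = 190969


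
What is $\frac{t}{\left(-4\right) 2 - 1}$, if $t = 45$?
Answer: $-5$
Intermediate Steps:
$\frac{t}{\left(-4\right) 2 - 1} = \frac{45}{\left(-4\right) 2 - 1} = \frac{45}{-8 - 1} = \frac{45}{-9} = 45 \left(- \frac{1}{9}\right) = -5$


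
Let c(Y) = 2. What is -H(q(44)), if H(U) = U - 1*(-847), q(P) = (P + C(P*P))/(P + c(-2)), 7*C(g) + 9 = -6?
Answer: -273027/322 ≈ -847.91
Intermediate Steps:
C(g) = -15/7 (C(g) = -9/7 + (⅐)*(-6) = -9/7 - 6/7 = -15/7)
q(P) = (-15/7 + P)/(2 + P) (q(P) = (P - 15/7)/(P + 2) = (-15/7 + P)/(2 + P))
H(U) = 847 + U (H(U) = U + 847 = 847 + U)
-H(q(44)) = -(847 + (-15/7 + 44)/(2 + 44)) = -(847 + (293/7)/46) = -(847 + (1/46)*(293/7)) = -(847 + 293/322) = -1*273027/322 = -273027/322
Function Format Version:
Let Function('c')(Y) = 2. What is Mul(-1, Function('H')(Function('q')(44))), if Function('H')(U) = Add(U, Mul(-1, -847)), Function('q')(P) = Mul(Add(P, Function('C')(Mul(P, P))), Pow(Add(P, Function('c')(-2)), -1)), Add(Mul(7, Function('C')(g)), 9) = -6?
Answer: Rational(-273027, 322) ≈ -847.91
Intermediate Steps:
Function('C')(g) = Rational(-15, 7) (Function('C')(g) = Add(Rational(-9, 7), Mul(Rational(1, 7), -6)) = Add(Rational(-9, 7), Rational(-6, 7)) = Rational(-15, 7))
Function('q')(P) = Mul(Pow(Add(2, P), -1), Add(Rational(-15, 7), P)) (Function('q')(P) = Mul(Add(P, Rational(-15, 7)), Pow(Add(P, 2), -1)) = Mul(Add(Rational(-15, 7), P), Pow(Add(2, P), -1)) = Mul(Pow(Add(2, P), -1), Add(Rational(-15, 7), P)))
Function('H')(U) = Add(847, U) (Function('H')(U) = Add(U, 847) = Add(847, U))
Mul(-1, Function('H')(Function('q')(44))) = Mul(-1, Add(847, Mul(Pow(Add(2, 44), -1), Add(Rational(-15, 7), 44)))) = Mul(-1, Add(847, Mul(Pow(46, -1), Rational(293, 7)))) = Mul(-1, Add(847, Mul(Rational(1, 46), Rational(293, 7)))) = Mul(-1, Add(847, Rational(293, 322))) = Mul(-1, Rational(273027, 322)) = Rational(-273027, 322)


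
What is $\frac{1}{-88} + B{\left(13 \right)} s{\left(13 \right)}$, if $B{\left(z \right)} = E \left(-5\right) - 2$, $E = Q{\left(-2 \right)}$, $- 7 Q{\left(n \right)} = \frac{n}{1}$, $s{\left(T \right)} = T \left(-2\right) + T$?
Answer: $\frac{27449}{616} \approx 44.56$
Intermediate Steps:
$s{\left(T \right)} = - T$ ($s{\left(T \right)} = - 2 T + T = - T$)
$Q{\left(n \right)} = - \frac{n}{7}$ ($Q{\left(n \right)} = - \frac{n 1^{-1}}{7} = - \frac{n 1}{7} = - \frac{n}{7}$)
$E = \frac{2}{7}$ ($E = \left(- \frac{1}{7}\right) \left(-2\right) = \frac{2}{7} \approx 0.28571$)
$B{\left(z \right)} = - \frac{24}{7}$ ($B{\left(z \right)} = \frac{2}{7} \left(-5\right) - 2 = - \frac{10}{7} - 2 = - \frac{24}{7}$)
$\frac{1}{-88} + B{\left(13 \right)} s{\left(13 \right)} = \frac{1}{-88} - \frac{24 \left(\left(-1\right) 13\right)}{7} = - \frac{1}{88} - - \frac{312}{7} = - \frac{1}{88} + \frac{312}{7} = \frac{27449}{616}$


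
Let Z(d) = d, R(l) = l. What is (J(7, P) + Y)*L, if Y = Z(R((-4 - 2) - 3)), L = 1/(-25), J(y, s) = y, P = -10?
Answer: 2/25 ≈ 0.080000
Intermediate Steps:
L = -1/25 ≈ -0.040000
Y = -9 (Y = (-4 - 2) - 3 = -6 - 3 = -9)
(J(7, P) + Y)*L = (7 - 9)*(-1/25) = -2*(-1/25) = 2/25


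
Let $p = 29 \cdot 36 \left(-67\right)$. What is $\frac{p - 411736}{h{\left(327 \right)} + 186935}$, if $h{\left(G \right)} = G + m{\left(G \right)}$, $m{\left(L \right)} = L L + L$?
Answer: $- \frac{34406}{21037} \approx -1.6355$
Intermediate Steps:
$m{\left(L \right)} = L + L^{2}$ ($m{\left(L \right)} = L^{2} + L = L + L^{2}$)
$h{\left(G \right)} = G + G \left(1 + G\right)$
$p = -69948$ ($p = 1044 \left(-67\right) = -69948$)
$\frac{p - 411736}{h{\left(327 \right)} + 186935} = \frac{-69948 - 411736}{327 \left(2 + 327\right) + 186935} = - \frac{481684}{327 \cdot 329 + 186935} = - \frac{481684}{107583 + 186935} = - \frac{481684}{294518} = \left(-481684\right) \frac{1}{294518} = - \frac{34406}{21037}$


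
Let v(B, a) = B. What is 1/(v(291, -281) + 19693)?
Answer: 1/19984 ≈ 5.0040e-5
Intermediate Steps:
1/(v(291, -281) + 19693) = 1/(291 + 19693) = 1/19984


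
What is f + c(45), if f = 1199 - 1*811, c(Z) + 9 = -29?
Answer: 350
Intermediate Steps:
c(Z) = -38 (c(Z) = -9 - 29 = -38)
f = 388 (f = 1199 - 811 = 388)
f + c(45) = 388 - 38 = 350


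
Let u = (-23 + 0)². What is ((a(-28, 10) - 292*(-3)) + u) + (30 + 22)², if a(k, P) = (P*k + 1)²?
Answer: 81950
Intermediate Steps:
u = 529 (u = (-23)² = 529)
a(k, P) = (1 + P*k)²
((a(-28, 10) - 292*(-3)) + u) + (30 + 22)² = (((1 + 10*(-28))² - 292*(-3)) + 529) + (30 + 22)² = (((1 - 280)² - 1*(-876)) + 529) + 52² = (((-279)² + 876) + 529) + 2704 = ((77841 + 876) + 529) + 2704 = (78717 + 529) + 2704 = 79246 + 2704 = 81950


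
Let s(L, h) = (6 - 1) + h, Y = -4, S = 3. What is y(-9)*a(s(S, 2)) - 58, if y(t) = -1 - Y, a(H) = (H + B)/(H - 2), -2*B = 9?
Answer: -113/2 ≈ -56.500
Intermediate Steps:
B = -9/2 (B = -1/2*9 = -9/2 ≈ -4.5000)
s(L, h) = 5 + h
a(H) = (-9/2 + H)/(-2 + H) (a(H) = (H - 9/2)/(H - 2) = (-9/2 + H)/(-2 + H))
y(t) = 3 (y(t) = -1 - 1*(-4) = -1 + 4 = 3)
y(-9)*a(s(S, 2)) - 58 = 3*((-9/2 + (5 + 2))/(-2 + (5 + 2))) - 58 = 3*((-9/2 + 7)/(-2 + 7)) - 58 = 3*((5/2)/5) - 58 = 3*((1/5)*(5/2)) - 58 = 3*(1/2) - 58 = 3/2 - 58 = -113/2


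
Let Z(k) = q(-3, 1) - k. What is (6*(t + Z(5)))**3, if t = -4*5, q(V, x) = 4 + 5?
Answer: -884736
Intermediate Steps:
q(V, x) = 9
t = -20
Z(k) = 9 - k
(6*(t + Z(5)))**3 = (6*(-20 + (9 - 1*5)))**3 = (6*(-20 + (9 - 5)))**3 = (6*(-20 + 4))**3 = (6*(-16))**3 = (-96)**3 = -884736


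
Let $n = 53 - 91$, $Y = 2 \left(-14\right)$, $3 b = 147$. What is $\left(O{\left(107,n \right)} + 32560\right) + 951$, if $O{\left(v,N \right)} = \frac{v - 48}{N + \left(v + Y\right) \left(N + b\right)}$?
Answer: $\frac{27847700}{831} \approx 33511.0$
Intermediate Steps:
$b = 49$ ($b = \frac{1}{3} \cdot 147 = 49$)
$Y = -28$
$n = -38$ ($n = 53 - 91 = -38$)
$O{\left(v,N \right)} = \frac{-48 + v}{N + \left(-28 + v\right) \left(49 + N\right)}$ ($O{\left(v,N \right)} = \frac{v - 48}{N + \left(v - 28\right) \left(N + 49\right)} = \frac{-48 + v}{N + \left(-28 + v\right) \left(49 + N\right)}$)
$\left(O{\left(107,n \right)} + 32560\right) + 951 = \left(\frac{-48 + 107}{-1372 - -1026 + 49 \cdot 107 - 4066} + 32560\right) + 951 = \left(\frac{1}{-1372 + 1026 + 5243 - 4066} \cdot 59 + 32560\right) + 951 = \left(\frac{1}{831} \cdot 59 + 32560\right) + 951 = \left(\frac{59}{831} + 32560\right) + 951 = \frac{27057419}{831} + 951 = \frac{27847700}{831}$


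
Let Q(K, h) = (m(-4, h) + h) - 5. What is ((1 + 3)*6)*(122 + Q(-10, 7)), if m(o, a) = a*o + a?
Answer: 2472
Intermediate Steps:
m(o, a) = a + a*o
Q(K, h) = -5 - 2*h (Q(K, h) = (h*(1 - 4) + h) - 5 = (h*(-3) + h) - 5 = (-3*h + h) - 5 = -2*h - 5 = -5 - 2*h)
((1 + 3)*6)*(122 + Q(-10, 7)) = ((1 + 3)*6)*(122 + (-5 - 2*7)) = (4*6)*(122 + (-5 - 14)) = 24*(122 - 19) = 24*103 = 2472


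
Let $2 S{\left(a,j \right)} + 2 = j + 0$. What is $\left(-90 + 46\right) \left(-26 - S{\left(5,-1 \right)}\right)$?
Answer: $1078$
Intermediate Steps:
$S{\left(a,j \right)} = -1 + \frac{j}{2}$ ($S{\left(a,j \right)} = -1 + \frac{j + 0}{2} = -1 + \frac{j}{2}$)
$\left(-90 + 46\right) \left(-26 - S{\left(5,-1 \right)}\right) = \left(-90 + 46\right) \left(-26 - \left(-1 + \frac{1}{2} \left(-1\right)\right)\right) = - 44 \left(-26 - \left(-1 - \frac{1}{2}\right)\right) = - 44 \left(-26 - - \frac{3}{2}\right) = - 44 \left(-26 + \frac{3}{2}\right) = \left(-44\right) \left(- \frac{49}{2}\right) = 1078$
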